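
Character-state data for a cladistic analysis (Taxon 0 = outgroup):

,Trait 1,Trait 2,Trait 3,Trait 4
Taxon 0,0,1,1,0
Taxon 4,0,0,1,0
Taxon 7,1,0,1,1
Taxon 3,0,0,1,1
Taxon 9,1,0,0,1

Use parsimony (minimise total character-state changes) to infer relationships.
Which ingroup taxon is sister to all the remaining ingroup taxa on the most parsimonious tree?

Taxon 4

Character polarity is set by the outgroup: the derived state is whichever differs from the outgroup's state, so for Trait 2, Trait 3 the derived state is '0', and for the remaining characters it is '1'.
Trait 1: derived state '1' in Taxon 7 and Taxon 9 only — synapomorphy for {Taxon 7, Taxon 9}.
Trait 2 (derived state '0') is shared by all ingroup taxa — unites the whole ingroup.
Trait 3 (derived state '0') is unique to Taxon 9 (autapomorphy; uninformative for grouping).
Trait 4: derived state '1' in Taxon 3, Taxon 7, and Taxon 9 only — synapomorphy for {Taxon 3, Taxon 7, Taxon 9}.
Most parsimonious ingroup topology: (Taxon 4,((Taxon 7,Taxon 9),Taxon 3)).
Taxon 4 is sister to the clade containing all other ingroup taxa, so it is the earliest-diverging (most basal) ingroup lineage.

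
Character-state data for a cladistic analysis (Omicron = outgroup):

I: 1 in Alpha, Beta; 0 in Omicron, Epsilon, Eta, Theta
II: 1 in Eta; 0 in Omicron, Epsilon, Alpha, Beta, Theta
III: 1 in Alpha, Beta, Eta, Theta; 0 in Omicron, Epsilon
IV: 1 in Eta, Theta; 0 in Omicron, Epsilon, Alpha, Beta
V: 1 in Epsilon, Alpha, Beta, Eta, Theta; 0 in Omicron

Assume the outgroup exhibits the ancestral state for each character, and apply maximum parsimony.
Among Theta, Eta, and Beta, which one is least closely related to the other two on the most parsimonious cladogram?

The outgroup has state '0' for every character, so '1' is the derived state throughout.
I: derived state '1' in Alpha and Beta only — synapomorphy for {Alpha, Beta}.
II: derived state '1' in Eta only — an autapomorphy, so it tells us nothing about relationships among taxa.
III: derived state '1' in Alpha, Beta, Eta, and Theta only — synapomorphy for {Alpha, Beta, Eta, Theta}.
IV: derived state '1' in Eta and Theta only — synapomorphy for {Eta, Theta}.
V (derived state '1') is shared by all ingroup taxa — unites the whole ingroup.
Most parsimonious ingroup topology: (Epsilon,((Alpha,Beta),(Eta,Theta))).
Theta and Eta share a more recent common ancestor with each other than either does with Beta, so Beta is the least closely related of the three.

Beta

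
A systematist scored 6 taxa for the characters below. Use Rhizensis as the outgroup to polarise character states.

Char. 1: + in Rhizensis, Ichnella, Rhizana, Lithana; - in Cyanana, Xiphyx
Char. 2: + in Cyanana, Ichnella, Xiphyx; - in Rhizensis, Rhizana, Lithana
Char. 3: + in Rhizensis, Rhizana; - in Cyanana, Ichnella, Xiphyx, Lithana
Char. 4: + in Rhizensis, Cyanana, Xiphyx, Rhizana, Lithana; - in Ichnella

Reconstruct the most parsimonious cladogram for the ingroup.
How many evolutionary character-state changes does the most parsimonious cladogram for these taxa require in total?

Character polarity is set by the outgroup: the derived state is whichever differs from the outgroup's state, so for Char. 1, Char. 3, Char. 4 the derived state is '-', and for the remaining characters it is '+'.
Char. 1 (derived state '-') is shared by Cyanana and Xiphyx — a synapomorphy uniting that clade.
Only Cyanana, Ichnella, and Xiphyx show the derived state '+' for Char. 2, supporting them as a clade.
Only Cyanana, Ichnella, Lithana, and Xiphyx show the derived state '-' for Char. 3, supporting them as a clade.
Char. 4 (derived state '-') is unique to Ichnella (autapomorphy; uninformative for grouping).
Most parsimonious ingroup topology: ((((Cyanana,Xiphyx),Ichnella),Lithana),Rhizana).
Changes per character on this tree: Char. 1: 1; Char. 2: 1; Char. 3: 1; Char. 4: 1.
Total = 4.

4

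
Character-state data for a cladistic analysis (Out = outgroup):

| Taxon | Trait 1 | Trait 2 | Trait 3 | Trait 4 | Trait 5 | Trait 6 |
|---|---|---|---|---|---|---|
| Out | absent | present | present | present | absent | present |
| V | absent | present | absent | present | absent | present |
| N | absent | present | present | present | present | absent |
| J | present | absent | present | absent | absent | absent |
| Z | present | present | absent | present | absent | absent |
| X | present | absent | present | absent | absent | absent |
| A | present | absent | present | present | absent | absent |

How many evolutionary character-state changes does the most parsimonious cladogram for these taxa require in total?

7

Character polarity is set by the outgroup: the derived state is whichever differs from the outgroup's state, so for Trait 2, Trait 3, Trait 4, Trait 6 the derived state is 'absent', and for the remaining characters it is 'present'.
Trait 1: derived state 'present' in A, J, X, and Z only — synapomorphy for {A, J, X, Z}.
Trait 2 (derived state 'absent') is shared by A, J, and X — a synapomorphy uniting that clade.
Trait 3 groups V and Z, which is incompatible with the clades supported by the remaining characters; treating it as convergent (homoplasy) costs fewer steps than any alternative tree.
Trait 4: derived state 'absent' in J and X only — synapomorphy for {J, X}.
Trait 5: derived state 'present' in N only — an autapomorphy, so it tells us nothing about relationships among taxa.
Trait 6: derived state 'absent' in A, J, N, X, and Z only — synapomorphy for {A, J, N, X, Z}.
Most parsimonious ingroup topology: (V,(N,(((J,X),A),Z))).
Changes per character on this tree: Trait 1: 1; Trait 2: 1; Trait 3: 2; Trait 4: 1; Trait 5: 1; Trait 6: 1.
Total = 7.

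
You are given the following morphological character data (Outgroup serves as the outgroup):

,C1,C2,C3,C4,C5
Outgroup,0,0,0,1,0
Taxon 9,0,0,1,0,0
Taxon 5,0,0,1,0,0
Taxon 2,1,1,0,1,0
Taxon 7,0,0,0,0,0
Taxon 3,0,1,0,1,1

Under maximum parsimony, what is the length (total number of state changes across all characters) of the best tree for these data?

Character polarity is set by the outgroup: the derived state is whichever differs from the outgroup's state, so for C4 the derived state is '0', and for the remaining characters it is '1'.
C1: derived state '1' in Taxon 2 only — an autapomorphy, so it tells us nothing about relationships among taxa.
C2 (derived state '1') is shared by Taxon 2 and Taxon 3 — a synapomorphy uniting that clade.
C3: derived state '1' in Taxon 5 and Taxon 9 only — synapomorphy for {Taxon 5, Taxon 9}.
Only Taxon 5, Taxon 7, and Taxon 9 show the derived state '0' for C4, supporting them as a clade.
C5: derived state '1' in Taxon 3 only — an autapomorphy, so it tells us nothing about relationships among taxa.
Most parsimonious ingroup topology: (((Taxon 9,Taxon 5),Taxon 7),(Taxon 2,Taxon 3)).
Changes per character on this tree: C1: 1; C2: 1; C3: 1; C4: 1; C5: 1.
Total = 5.

5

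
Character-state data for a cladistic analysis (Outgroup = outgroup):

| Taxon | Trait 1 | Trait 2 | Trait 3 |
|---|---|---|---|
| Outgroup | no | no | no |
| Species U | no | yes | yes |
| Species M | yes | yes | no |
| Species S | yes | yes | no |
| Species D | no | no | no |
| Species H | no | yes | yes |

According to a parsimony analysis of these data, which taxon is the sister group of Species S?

Species M

The outgroup has state 'no' for every character, so 'yes' is the derived state throughout.
Trait 1 (derived state 'yes') is shared by Species M and Species S — a synapomorphy uniting that clade.
Only Species H, Species M, Species S, and Species U show the derived state 'yes' for Trait 2, supporting them as a clade.
Only Species H and Species U show the derived state 'yes' for Trait 3, supporting them as a clade.
Most parsimonious ingroup topology: (((Species U,Species H),(Species M,Species S)),Species D).
Species S and Species M form a cherry on this tree, so they are sister taxa.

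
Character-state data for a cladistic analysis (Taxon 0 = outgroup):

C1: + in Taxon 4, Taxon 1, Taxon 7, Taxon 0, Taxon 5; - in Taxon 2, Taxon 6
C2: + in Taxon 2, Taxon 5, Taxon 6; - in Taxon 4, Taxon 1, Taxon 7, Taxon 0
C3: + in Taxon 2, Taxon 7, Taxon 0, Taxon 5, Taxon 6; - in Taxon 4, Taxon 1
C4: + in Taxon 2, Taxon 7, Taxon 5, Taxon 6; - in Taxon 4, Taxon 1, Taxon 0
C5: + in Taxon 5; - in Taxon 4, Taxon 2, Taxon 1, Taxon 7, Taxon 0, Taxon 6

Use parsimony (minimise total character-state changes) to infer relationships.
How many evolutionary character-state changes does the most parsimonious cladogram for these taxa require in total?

5

Character polarity is set by the outgroup: the derived state is whichever differs from the outgroup's state, so for C1, C3 the derived state is '-', and for the remaining characters it is '+'.
C1 (derived state '-') is shared by Taxon 2 and Taxon 6 — a synapomorphy uniting that clade.
C2: derived state '+' in Taxon 2, Taxon 5, and Taxon 6 only — synapomorphy for {Taxon 2, Taxon 5, Taxon 6}.
C3: derived state '-' in Taxon 1 and Taxon 4 only — synapomorphy for {Taxon 1, Taxon 4}.
Only Taxon 2, Taxon 5, Taxon 6, and Taxon 7 show the derived state '+' for C4, supporting them as a clade.
C5 (derived state '+') is unique to Taxon 5 (autapomorphy; uninformative for grouping).
Most parsimonious ingroup topology: ((Taxon 4,Taxon 1),(((Taxon 2,Taxon 6),Taxon 5),Taxon 7)).
Changes per character on this tree: C1: 1; C2: 1; C3: 1; C4: 1; C5: 1.
Total = 5.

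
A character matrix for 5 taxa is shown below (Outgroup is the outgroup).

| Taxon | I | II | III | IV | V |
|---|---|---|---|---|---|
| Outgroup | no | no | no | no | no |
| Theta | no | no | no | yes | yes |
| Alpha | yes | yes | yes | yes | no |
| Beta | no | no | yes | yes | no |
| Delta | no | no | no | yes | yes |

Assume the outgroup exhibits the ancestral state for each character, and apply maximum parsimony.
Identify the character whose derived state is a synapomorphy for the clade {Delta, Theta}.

The outgroup has state 'no' for every character, so 'yes' is the derived state throughout.
I (derived state 'yes') is unique to Alpha (autapomorphy; uninformative for grouping).
II (derived state 'yes') is unique to Alpha (autapomorphy; uninformative for grouping).
Only Alpha and Beta show the derived state 'yes' for III, supporting them as a clade.
IV (derived state 'yes') is shared by all ingroup taxa — unites the whole ingroup.
V: derived state 'yes' in Delta and Theta only — synapomorphy for {Delta, Theta}.
Most parsimonious ingroup topology: ((Theta,Delta),(Alpha,Beta)).
The clade {Delta, Theta} is supported by V: its derived state 'yes' occurs in exactly those taxa and in no other taxon (including the outgroup).

V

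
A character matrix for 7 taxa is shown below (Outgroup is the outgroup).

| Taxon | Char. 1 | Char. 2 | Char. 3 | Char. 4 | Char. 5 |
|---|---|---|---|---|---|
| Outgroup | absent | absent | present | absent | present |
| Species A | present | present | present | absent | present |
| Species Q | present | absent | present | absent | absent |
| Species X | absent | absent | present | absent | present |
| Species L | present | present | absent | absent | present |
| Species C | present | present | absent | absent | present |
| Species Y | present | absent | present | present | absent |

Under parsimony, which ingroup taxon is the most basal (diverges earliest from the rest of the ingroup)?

Character polarity is set by the outgroup: the derived state is whichever differs from the outgroup's state, so for Char. 3, Char. 5 the derived state is 'absent', and for the remaining characters it is 'present'.
Only Species A, Species C, Species L, Species Q, and Species Y show the derived state 'present' for Char. 1, supporting them as a clade.
Only Species A, Species C, and Species L show the derived state 'present' for Char. 2, supporting them as a clade.
Char. 3 (derived state 'absent') is shared by Species C and Species L — a synapomorphy uniting that clade.
Char. 4 (derived state 'present') is unique to Species Y (autapomorphy; uninformative for grouping).
Char. 5: derived state 'absent' in Species Q and Species Y only — synapomorphy for {Species Q, Species Y}.
Most parsimonious ingroup topology: (((Species A,(Species L,Species C)),(Species Q,Species Y)),Species X).
Species X is sister to the clade containing all other ingroup taxa, so it is the earliest-diverging (most basal) ingroup lineage.

Species X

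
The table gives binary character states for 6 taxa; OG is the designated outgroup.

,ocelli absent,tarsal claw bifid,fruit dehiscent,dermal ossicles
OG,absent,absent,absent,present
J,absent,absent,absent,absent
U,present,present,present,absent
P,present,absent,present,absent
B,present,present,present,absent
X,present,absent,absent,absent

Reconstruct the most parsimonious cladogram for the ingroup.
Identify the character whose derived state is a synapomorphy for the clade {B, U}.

Character polarity is set by the outgroup: the derived state is whichever differs from the outgroup's state, so for dermal ossicles the derived state is 'absent', and for the remaining characters it is 'present'.
ocelli absent (derived state 'present') is shared by B, P, U, and X — a synapomorphy uniting that clade.
Only B and U show the derived state 'present' for tarsal claw bifid, supporting them as a clade.
fruit dehiscent (derived state 'present') is shared by B, P, and U — a synapomorphy uniting that clade.
dermal ossicles (derived state 'absent') is shared by all ingroup taxa — unites the whole ingroup.
Most parsimonious ingroup topology: (J,(((U,B),P),X)).
The clade {B, U} is supported by tarsal claw bifid: its derived state 'present' occurs in exactly those taxa and in no other taxon (including the outgroup).

tarsal claw bifid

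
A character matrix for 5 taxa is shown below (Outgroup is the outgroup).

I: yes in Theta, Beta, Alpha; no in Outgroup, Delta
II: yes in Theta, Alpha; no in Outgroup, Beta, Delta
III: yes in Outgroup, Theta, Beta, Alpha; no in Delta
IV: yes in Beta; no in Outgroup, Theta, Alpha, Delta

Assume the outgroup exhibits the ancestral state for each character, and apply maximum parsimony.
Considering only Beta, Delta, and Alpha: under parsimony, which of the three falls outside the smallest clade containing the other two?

Delta

Character polarity is set by the outgroup: the derived state is whichever differs from the outgroup's state, so for III the derived state is 'no', and for the remaining characters it is 'yes'.
I: derived state 'yes' in Alpha, Beta, and Theta only — synapomorphy for {Alpha, Beta, Theta}.
II (derived state 'yes') is shared by Alpha and Theta — a synapomorphy uniting that clade.
III (derived state 'no') is unique to Delta (autapomorphy; uninformative for grouping).
IV (derived state 'yes') is unique to Beta (autapomorphy; uninformative for grouping).
Most parsimonious ingroup topology: (((Theta,Alpha),Beta),Delta).
Alpha and Beta share a more recent common ancestor with each other than either does with Delta, so Delta is the least closely related of the three.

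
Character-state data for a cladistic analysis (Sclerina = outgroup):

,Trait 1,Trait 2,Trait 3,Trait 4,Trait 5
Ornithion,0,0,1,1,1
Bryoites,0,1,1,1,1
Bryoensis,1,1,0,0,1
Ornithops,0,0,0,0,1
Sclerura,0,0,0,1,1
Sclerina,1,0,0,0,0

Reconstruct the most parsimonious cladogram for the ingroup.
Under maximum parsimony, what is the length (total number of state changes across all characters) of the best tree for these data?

Character polarity is set by the outgroup: the derived state is whichever differs from the outgroup's state, so for Trait 1 the derived state is '0', and for the remaining characters it is '1'.
Trait 1: derived state '0' in Bryoites, Ornithion, Ornithops, and Sclerura only — synapomorphy for {Bryoites, Ornithion, Ornithops, Sclerura}.
Trait 2 (state '1') occurs in Bryoensis and Bryoites but conflicts with the nesting implied by the other characters — most parsimoniously interpreted as homoplasy.
Only Bryoites and Ornithion show the derived state '1' for Trait 3, supporting them as a clade.
Only Bryoites, Ornithion, and Sclerura show the derived state '1' for Trait 4, supporting them as a clade.
All ingroup taxa share the derived state '1' for Trait 5; it defines the ingroup but does not resolve relationships within it.
Most parsimonious ingroup topology: ((Ornithops,((Ornithion,Bryoites),Sclerura)),Bryoensis).
Changes per character on this tree: Trait 1: 1; Trait 2: 2; Trait 3: 1; Trait 4: 1; Trait 5: 1.
Total = 6.

6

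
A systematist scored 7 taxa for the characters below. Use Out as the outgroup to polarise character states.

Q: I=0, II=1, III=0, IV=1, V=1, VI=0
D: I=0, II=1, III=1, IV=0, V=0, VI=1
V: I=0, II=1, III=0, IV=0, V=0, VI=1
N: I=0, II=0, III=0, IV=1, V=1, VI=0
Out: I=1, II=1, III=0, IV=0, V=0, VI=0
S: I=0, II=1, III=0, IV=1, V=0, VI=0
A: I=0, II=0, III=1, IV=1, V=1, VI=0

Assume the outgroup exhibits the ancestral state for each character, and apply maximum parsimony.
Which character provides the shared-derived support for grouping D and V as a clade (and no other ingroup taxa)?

VI

Character polarity is set by the outgroup: the derived state is whichever differs from the outgroup's state, so for I, II the derived state is '0', and for the remaining characters it is '1'.
All ingroup taxa share the derived state '0' for I; it defines the ingroup but does not resolve relationships within it.
Only A and N show the derived state '0' for II, supporting them as a clade.
III (state '1') occurs in A and D but conflicts with the nesting implied by the other characters — most parsimoniously interpreted as homoplasy.
Only A, N, Q, and S show the derived state '1' for IV, supporting them as a clade.
V: derived state '1' in A, N, and Q only — synapomorphy for {A, N, Q}.
VI: derived state '1' in D and V only — synapomorphy for {D, V}.
Most parsimonious ingroup topology: ((((A,N),Q),S),(V,D)).
The clade {D, V} is supported by VI: its derived state '1' occurs in exactly those taxa and in no other taxon (including the outgroup).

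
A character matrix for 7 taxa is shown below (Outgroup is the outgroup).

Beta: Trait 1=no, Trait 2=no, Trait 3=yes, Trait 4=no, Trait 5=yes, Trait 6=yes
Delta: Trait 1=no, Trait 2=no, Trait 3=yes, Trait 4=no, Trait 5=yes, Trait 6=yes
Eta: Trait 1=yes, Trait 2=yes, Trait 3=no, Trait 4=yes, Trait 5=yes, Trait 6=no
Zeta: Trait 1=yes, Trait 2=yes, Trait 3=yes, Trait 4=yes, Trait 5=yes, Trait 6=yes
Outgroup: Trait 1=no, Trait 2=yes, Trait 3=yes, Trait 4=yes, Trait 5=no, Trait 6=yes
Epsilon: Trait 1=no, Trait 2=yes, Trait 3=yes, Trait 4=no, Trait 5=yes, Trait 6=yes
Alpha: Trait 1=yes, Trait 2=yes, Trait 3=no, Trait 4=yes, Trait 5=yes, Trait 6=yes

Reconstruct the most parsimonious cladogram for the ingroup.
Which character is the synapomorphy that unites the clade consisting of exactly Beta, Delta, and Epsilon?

Character polarity is set by the outgroup: the derived state is whichever differs from the outgroup's state, so for Trait 2, Trait 3, Trait 4, Trait 6 the derived state is 'no', and for the remaining characters it is 'yes'.
Trait 1: derived state 'yes' in Alpha, Eta, and Zeta only — synapomorphy for {Alpha, Eta, Zeta}.
Trait 2 (derived state 'no') is shared by Beta and Delta — a synapomorphy uniting that clade.
Only Alpha and Eta show the derived state 'no' for Trait 3, supporting them as a clade.
Trait 4 (derived state 'no') is shared by Beta, Delta, and Epsilon — a synapomorphy uniting that clade.
Trait 5 (derived state 'yes') is shared by all ingroup taxa — unites the whole ingroup.
Trait 6: derived state 'no' in Eta only — an autapomorphy, so it tells us nothing about relationships among taxa.
Most parsimonious ingroup topology: (((Eta,Alpha),Zeta),(Epsilon,(Delta,Beta))).
The clade {Beta, Delta, Epsilon} is supported by Trait 4: its derived state 'no' occurs in exactly those taxa and in no other taxon (including the outgroup).

Trait 4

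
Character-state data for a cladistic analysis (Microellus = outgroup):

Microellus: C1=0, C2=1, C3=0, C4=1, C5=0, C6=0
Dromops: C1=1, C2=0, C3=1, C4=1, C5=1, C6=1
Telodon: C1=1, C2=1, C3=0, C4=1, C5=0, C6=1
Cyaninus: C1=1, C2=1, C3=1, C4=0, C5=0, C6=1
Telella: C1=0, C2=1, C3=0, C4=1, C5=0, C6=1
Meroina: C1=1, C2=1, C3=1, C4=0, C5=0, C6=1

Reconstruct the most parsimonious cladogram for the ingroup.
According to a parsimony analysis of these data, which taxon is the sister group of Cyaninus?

Meroina

Character polarity is set by the outgroup: the derived state is whichever differs from the outgroup's state, so for C2, C4 the derived state is '0', and for the remaining characters it is '1'.
C1: derived state '1' in Cyaninus, Dromops, Meroina, and Telodon only — synapomorphy for {Cyaninus, Dromops, Meroina, Telodon}.
C2 (derived state '0') is unique to Dromops (autapomorphy; uninformative for grouping).
C3 (derived state '1') is shared by Cyaninus, Dromops, and Meroina — a synapomorphy uniting that clade.
Only Cyaninus and Meroina show the derived state '0' for C4, supporting them as a clade.
C5 (derived state '1') is unique to Dromops (autapomorphy; uninformative for grouping).
All ingroup taxa share the derived state '1' for C6; it defines the ingroup but does not resolve relationships within it.
Most parsimonious ingroup topology: (((Dromops,(Cyaninus,Meroina)),Telodon),Telella).
Cyaninus and Meroina form a cherry on this tree, so they are sister taxa.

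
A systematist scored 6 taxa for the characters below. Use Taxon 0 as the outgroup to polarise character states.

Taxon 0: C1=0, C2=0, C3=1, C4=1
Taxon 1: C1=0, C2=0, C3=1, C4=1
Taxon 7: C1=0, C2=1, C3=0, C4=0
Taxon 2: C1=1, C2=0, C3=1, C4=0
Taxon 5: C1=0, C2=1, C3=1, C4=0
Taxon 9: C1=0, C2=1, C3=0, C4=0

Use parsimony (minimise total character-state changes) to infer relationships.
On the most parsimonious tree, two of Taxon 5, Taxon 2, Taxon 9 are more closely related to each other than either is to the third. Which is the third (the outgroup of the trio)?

Taxon 2

Character polarity is set by the outgroup: the derived state is whichever differs from the outgroup's state, so for C3, C4 the derived state is '0', and for the remaining characters it is '1'.
C1: derived state '1' in Taxon 2 only — an autapomorphy, so it tells us nothing about relationships among taxa.
Only Taxon 5, Taxon 7, and Taxon 9 show the derived state '1' for C2, supporting them as a clade.
Only Taxon 7 and Taxon 9 show the derived state '0' for C3, supporting them as a clade.
C4: derived state '0' in Taxon 2, Taxon 5, Taxon 7, and Taxon 9 only — synapomorphy for {Taxon 2, Taxon 5, Taxon 7, Taxon 9}.
Most parsimonious ingroup topology: (Taxon 1,(((Taxon 7,Taxon 9),Taxon 5),Taxon 2)).
Taxon 9 and Taxon 5 share a more recent common ancestor with each other than either does with Taxon 2, so Taxon 2 is the least closely related of the three.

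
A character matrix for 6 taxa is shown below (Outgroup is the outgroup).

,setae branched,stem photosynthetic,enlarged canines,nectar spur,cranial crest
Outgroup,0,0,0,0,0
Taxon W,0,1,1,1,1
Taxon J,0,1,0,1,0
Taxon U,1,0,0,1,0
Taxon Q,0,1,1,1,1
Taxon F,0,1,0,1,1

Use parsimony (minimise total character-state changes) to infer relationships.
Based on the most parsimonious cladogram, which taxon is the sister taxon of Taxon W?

The outgroup has state '0' for every character, so '1' is the derived state throughout.
setae branched: derived state '1' in Taxon U only — an autapomorphy, so it tells us nothing about relationships among taxa.
stem photosynthetic (derived state '1') is shared by Taxon F, Taxon J, Taxon Q, and Taxon W — a synapomorphy uniting that clade.
Only Taxon Q and Taxon W show the derived state '1' for enlarged canines, supporting them as a clade.
All ingroup taxa share the derived state '1' for nectar spur; it defines the ingroup but does not resolve relationships within it.
Only Taxon F, Taxon Q, and Taxon W show the derived state '1' for cranial crest, supporting them as a clade.
Most parsimonious ingroup topology: ((((Taxon W,Taxon Q),Taxon F),Taxon J),Taxon U).
Taxon W and Taxon Q form a cherry on this tree, so they are sister taxa.

Taxon Q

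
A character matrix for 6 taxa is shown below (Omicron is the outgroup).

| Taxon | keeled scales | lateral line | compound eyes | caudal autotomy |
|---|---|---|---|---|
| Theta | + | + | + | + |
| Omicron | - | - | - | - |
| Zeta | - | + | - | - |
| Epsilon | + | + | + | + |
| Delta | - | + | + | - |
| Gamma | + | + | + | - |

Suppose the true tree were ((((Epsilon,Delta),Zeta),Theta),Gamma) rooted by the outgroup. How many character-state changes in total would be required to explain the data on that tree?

Map each character onto ((((Epsilon,Delta),Zeta),Theta),Gamma) (rooted by Omicron) and count the minimum state changes it requires (Fitch parsimony):
keeled scales: 3; lateral line: 1; compound eyes: 2; caudal autotomy: 2.
Total tree length = 8.

8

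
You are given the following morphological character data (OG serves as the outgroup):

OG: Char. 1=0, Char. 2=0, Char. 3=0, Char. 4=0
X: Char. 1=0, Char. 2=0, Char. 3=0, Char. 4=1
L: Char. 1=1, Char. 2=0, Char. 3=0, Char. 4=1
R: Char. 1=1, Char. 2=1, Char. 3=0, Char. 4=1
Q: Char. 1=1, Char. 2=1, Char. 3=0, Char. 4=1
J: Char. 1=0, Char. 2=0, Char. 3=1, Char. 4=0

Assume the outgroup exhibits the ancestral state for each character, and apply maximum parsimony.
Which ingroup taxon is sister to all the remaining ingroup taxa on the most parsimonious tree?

The outgroup has state '0' for every character, so '1' is the derived state throughout.
Char. 1: derived state '1' in L, Q, and R only — synapomorphy for {L, Q, R}.
Only Q and R show the derived state '1' for Char. 2, supporting them as a clade.
Char. 3 (derived state '1') is unique to J (autapomorphy; uninformative for grouping).
Char. 4 (derived state '1') is shared by L, Q, R, and X — a synapomorphy uniting that clade.
Most parsimonious ingroup topology: ((X,(L,(R,Q))),J).
J is sister to the clade containing all other ingroup taxa, so it is the earliest-diverging (most basal) ingroup lineage.

J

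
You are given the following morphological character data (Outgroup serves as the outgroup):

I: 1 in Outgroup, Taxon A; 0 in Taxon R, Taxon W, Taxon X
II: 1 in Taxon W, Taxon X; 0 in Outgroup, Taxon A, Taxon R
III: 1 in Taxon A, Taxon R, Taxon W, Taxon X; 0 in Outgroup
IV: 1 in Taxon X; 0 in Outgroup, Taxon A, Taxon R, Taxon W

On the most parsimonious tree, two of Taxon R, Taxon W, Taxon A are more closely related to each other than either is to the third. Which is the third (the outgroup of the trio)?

Taxon A

Character polarity is set by the outgroup: the derived state is whichever differs from the outgroup's state, so for I the derived state is '0', and for the remaining characters it is '1'.
I: derived state '0' in Taxon R, Taxon W, and Taxon X only — synapomorphy for {Taxon R, Taxon W, Taxon X}.
Only Taxon W and Taxon X show the derived state '1' for II, supporting them as a clade.
All ingroup taxa share the derived state '1' for III; it defines the ingroup but does not resolve relationships within it.
IV: derived state '1' in Taxon X only — an autapomorphy, so it tells us nothing about relationships among taxa.
Most parsimonious ingroup topology: (Taxon A,(Taxon R,(Taxon W,Taxon X))).
Taxon R and Taxon W share a more recent common ancestor with each other than either does with Taxon A, so Taxon A is the least closely related of the three.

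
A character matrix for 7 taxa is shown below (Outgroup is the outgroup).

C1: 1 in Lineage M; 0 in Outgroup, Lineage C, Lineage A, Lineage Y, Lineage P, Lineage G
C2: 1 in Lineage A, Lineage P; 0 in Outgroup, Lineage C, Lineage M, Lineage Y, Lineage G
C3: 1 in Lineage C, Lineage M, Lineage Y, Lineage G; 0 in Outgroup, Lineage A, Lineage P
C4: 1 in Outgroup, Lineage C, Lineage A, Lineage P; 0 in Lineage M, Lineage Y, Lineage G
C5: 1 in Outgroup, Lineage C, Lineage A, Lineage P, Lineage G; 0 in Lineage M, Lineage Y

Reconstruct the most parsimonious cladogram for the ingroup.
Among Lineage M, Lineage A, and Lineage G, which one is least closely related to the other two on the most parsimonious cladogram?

Lineage A

Character polarity is set by the outgroup: the derived state is whichever differs from the outgroup's state, so for C4, C5 the derived state is '0', and for the remaining characters it is '1'.
C1: derived state '1' in Lineage M only — an autapomorphy, so it tells us nothing about relationships among taxa.
Only Lineage A and Lineage P show the derived state '1' for C2, supporting them as a clade.
C3: derived state '1' in Lineage C, Lineage G, Lineage M, and Lineage Y only — synapomorphy for {Lineage C, Lineage G, Lineage M, Lineage Y}.
C4 (derived state '0') is shared by Lineage G, Lineage M, and Lineage Y — a synapomorphy uniting that clade.
C5: derived state '0' in Lineage M and Lineage Y only — synapomorphy for {Lineage M, Lineage Y}.
Most parsimonious ingroup topology: ((Lineage C,((Lineage M,Lineage Y),Lineage G)),(Lineage A,Lineage P)).
Lineage G and Lineage M share a more recent common ancestor with each other than either does with Lineage A, so Lineage A is the least closely related of the three.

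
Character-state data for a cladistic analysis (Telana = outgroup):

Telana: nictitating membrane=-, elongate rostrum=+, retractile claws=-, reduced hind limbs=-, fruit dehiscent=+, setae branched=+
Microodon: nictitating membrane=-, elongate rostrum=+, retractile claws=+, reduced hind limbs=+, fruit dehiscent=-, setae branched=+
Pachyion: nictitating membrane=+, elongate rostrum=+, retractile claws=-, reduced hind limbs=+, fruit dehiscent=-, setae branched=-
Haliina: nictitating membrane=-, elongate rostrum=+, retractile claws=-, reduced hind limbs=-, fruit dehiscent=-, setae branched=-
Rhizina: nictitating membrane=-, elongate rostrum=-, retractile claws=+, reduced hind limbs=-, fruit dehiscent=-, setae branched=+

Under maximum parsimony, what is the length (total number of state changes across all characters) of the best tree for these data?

7

Character polarity is set by the outgroup: the derived state is whichever differs from the outgroup's state, so for elongate rostrum, fruit dehiscent, setae branched the derived state is '-', and for the remaining characters it is '+'.
nictitating membrane (derived state '+') is unique to Pachyion (autapomorphy; uninformative for grouping).
elongate rostrum: derived state '-' in Rhizina only — an autapomorphy, so it tells us nothing about relationships among taxa.
retractile claws (derived state '+') is shared by Microodon and Rhizina — a synapomorphy uniting that clade.
reduced hind limbs (state '+') occurs in Microodon and Pachyion but conflicts with the nesting implied by the other characters — most parsimoniously interpreted as homoplasy.
All ingroup taxa share the derived state '-' for fruit dehiscent; it defines the ingroup but does not resolve relationships within it.
setae branched: derived state '-' in Haliina and Pachyion only — synapomorphy for {Haliina, Pachyion}.
Most parsimonious ingroup topology: ((Microodon,Rhizina),(Pachyion,Haliina)).
Changes per character on this tree: nictitating membrane: 1; elongate rostrum: 1; retractile claws: 1; reduced hind limbs: 2; fruit dehiscent: 1; setae branched: 1.
Total = 7.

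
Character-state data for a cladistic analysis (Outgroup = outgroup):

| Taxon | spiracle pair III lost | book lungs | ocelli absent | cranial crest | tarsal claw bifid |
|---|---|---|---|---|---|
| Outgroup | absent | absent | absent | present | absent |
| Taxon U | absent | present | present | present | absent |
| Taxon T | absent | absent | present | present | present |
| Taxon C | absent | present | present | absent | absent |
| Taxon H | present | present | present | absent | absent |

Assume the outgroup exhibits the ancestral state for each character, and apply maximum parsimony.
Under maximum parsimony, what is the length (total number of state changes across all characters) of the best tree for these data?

5

Character polarity is set by the outgroup: the derived state is whichever differs from the outgroup's state, so for cranial crest the derived state is 'absent', and for the remaining characters it is 'present'.
spiracle pair III lost: derived state 'present' in Taxon H only — an autapomorphy, so it tells us nothing about relationships among taxa.
book lungs: derived state 'present' in Taxon C, Taxon H, and Taxon U only — synapomorphy for {Taxon C, Taxon H, Taxon U}.
ocelli absent (derived state 'present') is shared by all ingroup taxa — unites the whole ingroup.
cranial crest (derived state 'absent') is shared by Taxon C and Taxon H — a synapomorphy uniting that clade.
tarsal claw bifid: derived state 'present' in Taxon T only — an autapomorphy, so it tells us nothing about relationships among taxa.
Most parsimonious ingroup topology: ((Taxon U,(Taxon C,Taxon H)),Taxon T).
Changes per character on this tree: spiracle pair III lost: 1; book lungs: 1; ocelli absent: 1; cranial crest: 1; tarsal claw bifid: 1.
Total = 5.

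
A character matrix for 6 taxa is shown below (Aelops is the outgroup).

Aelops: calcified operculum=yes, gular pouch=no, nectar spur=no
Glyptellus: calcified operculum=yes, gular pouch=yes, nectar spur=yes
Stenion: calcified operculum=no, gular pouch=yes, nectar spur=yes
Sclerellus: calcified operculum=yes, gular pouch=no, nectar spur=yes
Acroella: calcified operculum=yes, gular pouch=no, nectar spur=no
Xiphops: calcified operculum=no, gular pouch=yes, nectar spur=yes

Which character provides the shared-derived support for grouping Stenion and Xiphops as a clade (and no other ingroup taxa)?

Character polarity is set by the outgroup: the derived state is whichever differs from the outgroup's state, so for calcified operculum the derived state is 'no', and for the remaining characters it is 'yes'.
Only Stenion and Xiphops show the derived state 'no' for calcified operculum, supporting them as a clade.
gular pouch: derived state 'yes' in Glyptellus, Stenion, and Xiphops only — synapomorphy for {Glyptellus, Stenion, Xiphops}.
nectar spur (derived state 'yes') is shared by Glyptellus, Sclerellus, Stenion, and Xiphops — a synapomorphy uniting that clade.
Most parsimonious ingroup topology: (((Glyptellus,(Stenion,Xiphops)),Sclerellus),Acroella).
The clade {Stenion, Xiphops} is supported by calcified operculum: its derived state 'no' occurs in exactly those taxa and in no other taxon (including the outgroup).

calcified operculum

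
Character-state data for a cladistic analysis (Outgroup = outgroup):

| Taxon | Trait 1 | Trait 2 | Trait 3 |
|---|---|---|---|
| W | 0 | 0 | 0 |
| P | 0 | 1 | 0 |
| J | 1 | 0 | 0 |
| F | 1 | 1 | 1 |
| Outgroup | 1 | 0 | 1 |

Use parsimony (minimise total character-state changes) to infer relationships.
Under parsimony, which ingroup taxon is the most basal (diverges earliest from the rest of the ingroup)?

F

Character polarity is set by the outgroup: the derived state is whichever differs from the outgroup's state, so for Trait 1, Trait 3 the derived state is '0', and for the remaining characters it is '1'.
Trait 1: derived state '0' in P and W only — synapomorphy for {P, W}.
Trait 2 groups F and P, which is incompatible with the clades supported by the remaining characters; treating it as convergent (homoplasy) costs fewer steps than any alternative tree.
Trait 3: derived state '0' in J, P, and W only — synapomorphy for {J, P, W}.
Most parsimonious ingroup topology: (((P,W),J),F).
F is sister to the clade containing all other ingroup taxa, so it is the earliest-diverging (most basal) ingroup lineage.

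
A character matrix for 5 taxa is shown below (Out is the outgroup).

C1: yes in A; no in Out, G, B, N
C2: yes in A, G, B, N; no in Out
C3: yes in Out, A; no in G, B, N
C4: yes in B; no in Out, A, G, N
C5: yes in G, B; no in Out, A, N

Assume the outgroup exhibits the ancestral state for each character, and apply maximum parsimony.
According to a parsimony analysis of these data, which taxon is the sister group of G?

B

Character polarity is set by the outgroup: the derived state is whichever differs from the outgroup's state, so for C3 the derived state is 'no', and for the remaining characters it is 'yes'.
C1: derived state 'yes' in A only — an autapomorphy, so it tells us nothing about relationships among taxa.
C2 (derived state 'yes') is shared by all ingroup taxa — unites the whole ingroup.
Only B, G, and N show the derived state 'no' for C3, supporting them as a clade.
C4: derived state 'yes' in B only — an autapomorphy, so it tells us nothing about relationships among taxa.
Only B and G show the derived state 'yes' for C5, supporting them as a clade.
Most parsimonious ingroup topology: (A,((G,B),N)).
G and B form a cherry on this tree, so they are sister taxa.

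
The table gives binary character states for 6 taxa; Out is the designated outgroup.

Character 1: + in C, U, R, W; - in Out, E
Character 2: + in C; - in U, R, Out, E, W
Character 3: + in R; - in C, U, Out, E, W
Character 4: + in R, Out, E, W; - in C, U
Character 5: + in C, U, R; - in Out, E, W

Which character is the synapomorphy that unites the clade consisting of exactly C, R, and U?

Character 5

Character polarity is set by the outgroup: the derived state is whichever differs from the outgroup's state, so for Character 4 the derived state is '-', and for the remaining characters it is '+'.
Character 1: derived state '+' in C, R, U, and W only — synapomorphy for {C, R, U, W}.
Character 2: derived state '+' in C only — an autapomorphy, so it tells us nothing about relationships among taxa.
Character 3 (derived state '+') is unique to R (autapomorphy; uninformative for grouping).
Character 4 (derived state '-') is shared by C and U — a synapomorphy uniting that clade.
Only C, R, and U show the derived state '+' for Character 5, supporting them as a clade.
Most parsimonious ingroup topology: ((((C,U),R),W),E).
The clade {C, R, U} is supported by Character 5: its derived state '+' occurs in exactly those taxa and in no other taxon (including the outgroup).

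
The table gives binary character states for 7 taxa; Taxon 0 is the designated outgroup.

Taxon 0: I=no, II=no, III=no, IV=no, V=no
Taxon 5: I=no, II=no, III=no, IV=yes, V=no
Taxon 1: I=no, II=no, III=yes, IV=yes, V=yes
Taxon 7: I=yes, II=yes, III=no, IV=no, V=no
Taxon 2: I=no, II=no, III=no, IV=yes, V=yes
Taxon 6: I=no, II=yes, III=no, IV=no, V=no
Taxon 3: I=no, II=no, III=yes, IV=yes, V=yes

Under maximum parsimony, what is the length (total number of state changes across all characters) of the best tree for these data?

5

The outgroup has state 'no' for every character, so 'yes' is the derived state throughout.
I: derived state 'yes' in Taxon 7 only — an autapomorphy, so it tells us nothing about relationships among taxa.
Only Taxon 6 and Taxon 7 show the derived state 'yes' for II, supporting them as a clade.
III (derived state 'yes') is shared by Taxon 1 and Taxon 3 — a synapomorphy uniting that clade.
IV: derived state 'yes' in Taxon 1, Taxon 2, Taxon 3, and Taxon 5 only — synapomorphy for {Taxon 1, Taxon 2, Taxon 3, Taxon 5}.
V (derived state 'yes') is shared by Taxon 1, Taxon 2, and Taxon 3 — a synapomorphy uniting that clade.
Most parsimonious ingroup topology: ((Taxon 5,((Taxon 1,Taxon 3),Taxon 2)),(Taxon 7,Taxon 6)).
Changes per character on this tree: I: 1; II: 1; III: 1; IV: 1; V: 1.
Total = 5.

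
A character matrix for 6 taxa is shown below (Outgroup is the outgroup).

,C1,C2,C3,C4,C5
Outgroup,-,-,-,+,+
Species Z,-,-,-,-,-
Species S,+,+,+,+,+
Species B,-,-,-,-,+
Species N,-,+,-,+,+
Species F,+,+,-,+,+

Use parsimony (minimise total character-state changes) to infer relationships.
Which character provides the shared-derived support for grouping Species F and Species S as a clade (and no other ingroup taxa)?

Character polarity is set by the outgroup: the derived state is whichever differs from the outgroup's state, so for C4, C5 the derived state is '-', and for the remaining characters it is '+'.
C1: derived state '+' in Species F and Species S only — synapomorphy for {Species F, Species S}.
C2: derived state '+' in Species F, Species N, and Species S only — synapomorphy for {Species F, Species N, Species S}.
C3 (derived state '+') is unique to Species S (autapomorphy; uninformative for grouping).
C4: derived state '-' in Species B and Species Z only — synapomorphy for {Species B, Species Z}.
C5: derived state '-' in Species Z only — an autapomorphy, so it tells us nothing about relationships among taxa.
Most parsimonious ingroup topology: ((Species Z,Species B),((Species S,Species F),Species N)).
The clade {Species F, Species S} is supported by C1: its derived state '+' occurs in exactly those taxa and in no other taxon (including the outgroup).

C1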